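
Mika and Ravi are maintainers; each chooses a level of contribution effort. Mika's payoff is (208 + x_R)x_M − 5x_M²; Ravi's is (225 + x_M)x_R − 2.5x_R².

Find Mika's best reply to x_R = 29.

23.7

Expanding Mika's payoff: 208x_M + x_Rx_M − 5x_M².
∂π/∂x_M = 208 + x_R − 10x_M = 0, so x_M = 20.8 + 0.1x_R.
At x_R = 29: x_M = 20.8 + 0.1·29 = 23.7.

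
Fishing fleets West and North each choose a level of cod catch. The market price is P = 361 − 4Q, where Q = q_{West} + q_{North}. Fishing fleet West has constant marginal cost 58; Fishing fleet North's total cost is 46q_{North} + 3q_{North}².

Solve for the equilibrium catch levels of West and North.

Fishing fleet West's profit: π = q_{West}(361 − 4(q_{West} + q_{North})) − 58q_{West}.
∂π/∂q_{West} = 303 − 8q_{West} − 4q_{North} = 0, so q_{West} = 37.875 − 0.5q_{North}.
For North: ∂π/∂q_{North} = 315 − 14q_{North} − 4q_{West} = 0 ⇒ q_{North} = 22.5 − (2/7)q_{West}.
Plugging q_{North} into West's best response: q_{West} = 37.875 − 0.5(22.5 − (2/7)q_{West}) ⇒ (6/7)q_{West} = 26.625, so q_{West} = 31.0625.
Then q_{North} = 22.5 − (2/7)·31.0625 = 13.625.

31.0625, 13.625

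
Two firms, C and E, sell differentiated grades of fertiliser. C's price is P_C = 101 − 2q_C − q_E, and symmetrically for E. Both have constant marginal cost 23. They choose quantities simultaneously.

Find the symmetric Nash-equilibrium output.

Firm C's profit: π = q_C(101 − 2q_C − q_E) − 23q_C.
∂π/∂q_C = 78 − 4q_C − q_E = 0 ⇒ q_C = 19.5 − 0.25q_E.
The game is symmetric, so in equilibrium q_E = q_C: the reaction function gives 1.25q_C = 19.5, hence q_C = 15.6.

15.6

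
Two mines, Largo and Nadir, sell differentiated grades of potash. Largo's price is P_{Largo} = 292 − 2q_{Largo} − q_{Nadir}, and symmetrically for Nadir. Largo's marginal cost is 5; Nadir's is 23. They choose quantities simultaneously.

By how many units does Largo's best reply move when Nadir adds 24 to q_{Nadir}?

-6

Mine Largo's profit: π = q_{Largo}(292 − 2q_{Largo} − q_{Nadir}) − 5q_{Largo}.
∂π/∂q_{Largo} = 287 − 4q_{Largo} − q_{Nadir} = 0 ⇒ q_{Largo} = 71.75 − 0.25q_{Nadir}.
The reaction-function slope is −0.25, so a 24-unit rise in q_{Nadir} moves q_{Largo} by −0.25 × 24 = −6. Largo's best response falls — the actions are strategic substitutes.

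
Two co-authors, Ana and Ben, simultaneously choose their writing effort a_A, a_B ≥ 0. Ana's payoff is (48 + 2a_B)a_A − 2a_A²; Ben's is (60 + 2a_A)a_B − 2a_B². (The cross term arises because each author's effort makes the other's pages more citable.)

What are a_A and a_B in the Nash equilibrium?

26, 28

Expanding Ana's payoff: 48a_A + 2a_Ba_A − 2a_A².
∂π/∂a_A = 48 + 2a_B − 4a_A = 0, so a_A = 12 + 0.5a_B.
Likewise for Ben: a_B = 15 + 0.5a_A.
Substituting the second reaction function into the first: a_A = 12 + 0.5(15 + 0.5a_A), which gives 0.75a_A = 19.5 ⇒ a_A = 26.
Then a_B = 15 + 0.5·26 = 28.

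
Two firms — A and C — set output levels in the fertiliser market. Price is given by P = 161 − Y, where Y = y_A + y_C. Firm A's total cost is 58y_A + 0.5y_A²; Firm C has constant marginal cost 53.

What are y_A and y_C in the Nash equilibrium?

19.6, 44.2

Firm A's profit: π = y_A(161 − (y_A + y_C)) − 58y_A − 0.5y_A².
∂π/∂y_A = 103 − 3y_A − y_C = 0, so y_A = 103/3 − (1/3)y_C.
For C: ∂π/∂y_C = 108 − 2y_C − y_A = 0 ⇒ y_C = 54 − 0.5y_A.
Plugging y_C into A's best response: y_A = 103/3 − (1/3)(54 − 0.5y_A) ⇒ (5/6)y_A = 49/3, so y_A = 19.6.
Then y_C = 54 − 0.5·19.6 = 44.2.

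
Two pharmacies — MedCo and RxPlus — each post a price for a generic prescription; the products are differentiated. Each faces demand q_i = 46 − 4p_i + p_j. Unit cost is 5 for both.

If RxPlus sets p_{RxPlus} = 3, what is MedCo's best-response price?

MedCo's profit: π = (p_{MedCo} − 5)(46 − 4p_{MedCo} + p_{RxPlus}).
∂π/∂p_{MedCo} = 66 − 8p_{MedCo} + p_{RxPlus} = 0 ⇒ p_{MedCo} = 8.25 + 0.125p_{RxPlus}.
At p_{RxPlus} = 3: p_{MedCo} = 8.25 + 0.125·3 = 8.625.

8.625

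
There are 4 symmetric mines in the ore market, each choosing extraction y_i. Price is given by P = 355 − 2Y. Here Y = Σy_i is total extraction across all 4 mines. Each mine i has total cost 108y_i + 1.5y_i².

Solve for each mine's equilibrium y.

19

A representative mine's profit is π_i = y_i(355 − 2Y) − 108y_i − 1.5y_i², with Y = y_i + Σ_{j≠i} y_j.
First-order condition: 247 − 7y_i − 2Σ_{j≠i} y_j = 0.
In a symmetric equilibrium every mine chooses the same y, so Σ_{j≠i} y_j = 3y. The condition becomes 247 − 13y = 0, giving y = 247/13 = 19.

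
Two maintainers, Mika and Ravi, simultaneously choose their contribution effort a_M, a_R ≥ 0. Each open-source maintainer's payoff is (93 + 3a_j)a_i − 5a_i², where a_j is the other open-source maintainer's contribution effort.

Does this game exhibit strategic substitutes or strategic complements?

strategic complements

Mika's payoff is (93 + 3a_R)a_M − 5a_M².
∂π/∂a_M = 93 + 3a_R − 10a_M = 0, so a_M = 9.3 + 0.3a_R.
The best-response slope da_M/da_R = 0.3 > 0: the reaction function is upward-sloping, so the choices are strategic complements.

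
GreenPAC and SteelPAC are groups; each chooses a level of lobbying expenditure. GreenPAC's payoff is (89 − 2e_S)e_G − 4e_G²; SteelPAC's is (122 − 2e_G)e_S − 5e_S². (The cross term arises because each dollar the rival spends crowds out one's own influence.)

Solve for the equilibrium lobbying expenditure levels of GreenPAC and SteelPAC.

8.5, 10.5

Expanding GreenPAC's payoff: 89e_G − 2e_Se_G − 4e_G².
∂π/∂e_G = 89 − 2e_S − 8e_G = 0, so e_G = 11.125 − 0.25e_S.
Likewise for SteelPAC: e_S = 12.2 − 0.2e_G.
Solving the two reaction functions simultaneously: (1 − (−0.25)(−0.2))e_G = 11.125 − 0.25·12.2, so 0.95e_G = 8.075 and e_G = 8.5.
Then e_S = 12.2 − 0.2·8.5 = 10.5.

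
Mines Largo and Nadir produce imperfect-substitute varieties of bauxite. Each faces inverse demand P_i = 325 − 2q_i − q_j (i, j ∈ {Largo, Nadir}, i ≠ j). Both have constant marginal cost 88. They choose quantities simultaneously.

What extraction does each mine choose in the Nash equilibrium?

Mine Largo's profit: π = q_{Largo}(325 − 2q_{Largo} − q_{Nadir}) − 88q_{Largo}.
∂π/∂q_{Largo} = 237 − 4q_{Largo} − q_{Nadir} = 0 ⇒ q_{Largo} = 59.25 − 0.25q_{Nadir}.
The game is symmetric, so in equilibrium q_{Nadir} = q_{Largo}: the reaction function gives 1.25q_{Largo} = 59.25, hence q_{Largo} = 47.4.

47.4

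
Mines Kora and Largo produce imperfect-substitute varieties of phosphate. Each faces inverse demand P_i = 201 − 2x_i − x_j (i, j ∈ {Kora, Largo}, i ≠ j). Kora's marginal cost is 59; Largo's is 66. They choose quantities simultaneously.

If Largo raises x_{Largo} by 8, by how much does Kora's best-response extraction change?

-2

Mine Kora's profit: π = x_{Kora}(201 − 2x_{Kora} − x_{Largo}) − 59x_{Kora}.
∂π/∂x_{Kora} = 142 − 4x_{Kora} − x_{Largo} = 0 ⇒ x_{Kora} = 35.5 − 0.25x_{Largo}.
The reaction-function slope is −0.25, so an 8-unit rise in x_{Largo} moves x_{Kora} by −0.25 × 8 = −2. Kora's best response falls — the actions are strategic substitutes.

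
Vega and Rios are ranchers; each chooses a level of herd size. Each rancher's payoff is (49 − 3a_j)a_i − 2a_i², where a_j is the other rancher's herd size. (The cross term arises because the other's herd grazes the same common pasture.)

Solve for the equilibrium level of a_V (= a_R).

Vega's payoff is (49 − 3a_R)a_V − 2a_V².
∂π/∂a_V = 49 − 3a_R − 4a_V = 0, so a_V = 12.25 − 0.75a_R.
By symmetry a_R = a_V; substituting into the reaction function, 1.75a_V = 12.25 and a_V = 7.

7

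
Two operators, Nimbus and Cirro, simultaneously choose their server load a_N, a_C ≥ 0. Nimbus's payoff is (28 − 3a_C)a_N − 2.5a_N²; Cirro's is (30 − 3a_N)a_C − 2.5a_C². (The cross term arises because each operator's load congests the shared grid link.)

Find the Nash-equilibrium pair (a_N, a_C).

3.125, 4.125

Expanding Nimbus's payoff: 28a_N − 3a_Ca_N − 2.5a_N².
∂π/∂a_N = 28 − 3a_C − 5a_N = 0, so a_N = 5.6 − 0.6a_C.
Likewise for Cirro: a_C = 6 − 0.6a_N.
Solving the two reaction functions simultaneously: (1 − (−0.6)(−0.6))a_N = 5.6 − 0.6·6, so 0.64a_N = 2 and a_N = 3.125.
Then a_C = 6 − 0.6·3.125 = 4.125.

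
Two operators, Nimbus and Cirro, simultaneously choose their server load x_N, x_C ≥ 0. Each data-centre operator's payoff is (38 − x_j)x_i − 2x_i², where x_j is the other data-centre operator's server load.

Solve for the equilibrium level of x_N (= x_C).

Nimbus's payoff is (38 − x_C)x_N − 2x_N².
∂π/∂x_N = 38 − x_C − 4x_N = 0, so x_N = 9.5 − 0.25x_C.
The game is symmetric, so in equilibrium x_C = x_N: the reaction function gives 1.25x_N = 9.5, hence x_N = 7.6.

7.6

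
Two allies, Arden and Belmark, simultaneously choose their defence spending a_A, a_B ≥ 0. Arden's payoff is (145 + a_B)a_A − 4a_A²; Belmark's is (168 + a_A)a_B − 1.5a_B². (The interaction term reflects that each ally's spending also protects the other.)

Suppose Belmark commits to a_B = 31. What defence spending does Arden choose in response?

22

Expanding Arden's payoff: 145a_A + a_Ba_A − 4a_A².
∂π/∂a_A = 145 + a_B − 8a_A = 0, so a_A = 18.125 + 0.125a_B.
At a_B = 31: a_A = 18.125 + 0.125·31 = 22.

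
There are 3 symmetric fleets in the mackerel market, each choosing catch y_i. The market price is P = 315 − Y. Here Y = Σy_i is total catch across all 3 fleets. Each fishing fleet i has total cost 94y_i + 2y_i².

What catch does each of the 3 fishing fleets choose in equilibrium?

27.625

A representative fishing fleet's profit is π_i = y_i(315 − Y) − 94y_i − 2y_i², with Y = y_i + Σ_{j≠i} y_j.
First-order condition: 221 − 6y_i − Σ_{j≠i} y_j = 0.
In a symmetric equilibrium every fishing fleet chooses the same y, so Σ_{j≠i} y_j = 2y. The condition becomes 221 − 8y = 0, giving y = 221/8 = 27.625.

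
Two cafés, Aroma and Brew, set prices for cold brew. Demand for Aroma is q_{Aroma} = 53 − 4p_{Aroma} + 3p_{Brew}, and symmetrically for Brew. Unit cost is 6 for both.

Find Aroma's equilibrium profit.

353.44

Aroma's profit: π = (p_{Aroma} − 6)(53 − 4p_{Aroma} + 3p_{Brew}).
∂π/∂p_{Aroma} = 77 − 8p_{Aroma} + 3p_{Brew} = 0 ⇒ p_{Aroma} = 9.625 + 0.375p_{Brew}.
The game is symmetric, so in equilibrium p_{Brew} = p_{Aroma}: the reaction function gives 0.625p_{Aroma} = 9.625, hence p_{Aroma} = 15.4.
q_{Aroma} = 53 − 4·15.4 + 3·15.4 = 37.6.
Profit = (15.4 − 6)·37.6 = 353.44.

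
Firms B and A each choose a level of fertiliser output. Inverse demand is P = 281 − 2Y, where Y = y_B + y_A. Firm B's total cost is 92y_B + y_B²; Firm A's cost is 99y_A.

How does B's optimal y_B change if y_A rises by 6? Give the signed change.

-2

Firm B's profit: π = y_B(281 − 2(y_B + y_A)) − 92y_B − y_B².
∂π/∂y_B = 189 − 6y_B − 2y_A = 0, so y_B = 31.5 − (1/3)y_A.
The reaction-function slope is −1/3, so a 6-unit rise in y_A moves y_B by −1/3 × 6 = −2. B's best response falls — the actions are strategic substitutes.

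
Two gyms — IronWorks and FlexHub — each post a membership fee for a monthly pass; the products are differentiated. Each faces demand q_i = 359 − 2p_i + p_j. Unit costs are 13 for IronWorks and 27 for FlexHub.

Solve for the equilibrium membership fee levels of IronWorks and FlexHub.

130.2, 135.8

IronWorks's profit: π = (p_{IronWorks} − 13)(359 − 2p_{IronWorks} + p_{FlexHub}).
∂π/∂p_{IronWorks} = 385 − 4p_{IronWorks} + p_{FlexHub} = 0 ⇒ p_{IronWorks} = 96.25 + 0.25p_{FlexHub}.
Similarly p_{FlexHub} = 103.25 + 0.25p_{IronWorks}.
Solving the two reaction functions simultaneously: (1 − (0.25)(0.25))p_{IronWorks} = 96.25 + 0.25·103.25, so 0.9375p_{IronWorks} = 122.0625 and p_{IronWorks} = 130.2.
Then p_{FlexHub} = 103.25 + 0.25·130.2 = 135.8.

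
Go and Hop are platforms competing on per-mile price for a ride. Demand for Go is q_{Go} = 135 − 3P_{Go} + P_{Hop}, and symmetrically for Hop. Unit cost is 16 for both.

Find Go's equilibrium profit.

Go's profit: π = (P_{Go} − 16)(135 − 3P_{Go} + P_{Hop}).
∂π/∂P_{Go} = 183 − 6P_{Go} + P_{Hop} = 0 ⇒ P_{Go} = 30.5 + (1/6)P_{Hop}.
Setting P_{Go} = P_{Hop} in the reaction function: P_{Go} = 30.5 + (1/6)P_{Go}, so P_{Go} = 30.5 / (5/6) = 36.6.
q_{Go} = 135 − 3·36.6 + 36.6 = 61.8.
Profit = (36.6 − 16)·61.8 = 1273.08.

1273.08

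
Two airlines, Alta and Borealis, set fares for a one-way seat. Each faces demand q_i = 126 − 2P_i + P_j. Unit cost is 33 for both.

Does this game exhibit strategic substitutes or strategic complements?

Alta's profit: π = (P_{Alta} − 33)(126 − 2P_{Alta} + P_{Borealis}).
∂π/∂P_{Alta} = 192 − 4P_{Alta} + P_{Borealis} = 0 ⇒ P_{Alta} = 48 + 0.25P_{Borealis}.
The best-response slope dP_{Alta}/dP_{Borealis} = 0.25 > 0: the reaction function is upward-sloping, so the choices are strategic complements.

strategic complements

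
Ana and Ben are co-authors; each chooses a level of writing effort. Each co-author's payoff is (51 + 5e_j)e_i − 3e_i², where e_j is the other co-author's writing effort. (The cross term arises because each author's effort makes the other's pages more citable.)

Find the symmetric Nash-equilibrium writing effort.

51

Ana's payoff is (51 + 5e_B)e_A − 3e_A².
∂π/∂e_A = 51 + 5e_B − 6e_A = 0, so e_A = 8.5 + (5/6)e_B.
The game is symmetric, so in equilibrium e_B = e_A: the reaction function gives (1/6)e_A = 8.5, hence e_A = 51.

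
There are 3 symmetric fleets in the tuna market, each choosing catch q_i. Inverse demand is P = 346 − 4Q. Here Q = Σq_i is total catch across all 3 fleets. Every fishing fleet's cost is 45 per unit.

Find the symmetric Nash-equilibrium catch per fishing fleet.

A representative fishing fleet's profit is π_i = q_i(346 − 4Q) − 45q_i, with Q = q_i + Σ_{j≠i} q_j.
First-order condition: 301 − 8q_i − 4Σ_{j≠i} q_j = 0.
In a symmetric equilibrium every fishing fleet chooses the same q, so Σ_{j≠i} q_j = 2q. The condition becomes 301 − 16q = 0, giving q = 301/16 = 18.8125.

18.8125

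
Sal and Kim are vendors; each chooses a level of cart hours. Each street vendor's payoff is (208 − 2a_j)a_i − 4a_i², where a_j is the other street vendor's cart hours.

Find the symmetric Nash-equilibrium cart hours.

20.8

Sal's payoff is (208 − 2a_K)a_S − 4a_S².
∂π/∂a_S = 208 − 2a_K − 8a_S = 0, so a_S = 26 − 0.25a_K.
Setting a_S = a_K in the reaction function: a_S = 26 − 0.25a_S, so a_S = 26 / 1.25 = 20.8.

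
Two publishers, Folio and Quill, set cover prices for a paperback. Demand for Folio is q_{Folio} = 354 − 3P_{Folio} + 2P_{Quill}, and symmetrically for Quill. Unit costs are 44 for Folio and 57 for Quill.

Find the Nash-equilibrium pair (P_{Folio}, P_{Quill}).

123.9375, 128.8125

Folio's profit: π = (P_{Folio} − 44)(354 − 3P_{Folio} + 2P_{Quill}).
∂π/∂P_{Folio} = 486 − 6P_{Folio} + 2P_{Quill} = 0 ⇒ P_{Folio} = 81 + (1/3)P_{Quill}.
Similarly P_{Quill} = 87.5 + (1/3)P_{Folio}.
Plugging P_{Quill} into Folio's best response: P_{Folio} = 81 + (1/3)(87.5 + (1/3)P_{Folio}) ⇒ (8/9)P_{Folio} = 661/6, so P_{Folio} = 123.9375.
Then P_{Quill} = 87.5 + (1/3)·123.9375 = 128.8125.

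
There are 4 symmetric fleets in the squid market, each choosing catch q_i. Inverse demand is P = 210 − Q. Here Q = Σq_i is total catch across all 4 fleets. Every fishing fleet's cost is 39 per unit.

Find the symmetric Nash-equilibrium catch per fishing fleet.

34.2

A representative fishing fleet's profit is π_i = q_i(210 − Q) − 39q_i, with Q = q_i + Σ_{j≠i} q_j.
First-order condition: 171 − 2q_i − Σ_{j≠i} q_j = 0.
In a symmetric equilibrium every fishing fleet chooses the same q, so Σ_{j≠i} q_j = 3q. The condition becomes 171 − 5q = 0, giving q = 171/5 = 34.2.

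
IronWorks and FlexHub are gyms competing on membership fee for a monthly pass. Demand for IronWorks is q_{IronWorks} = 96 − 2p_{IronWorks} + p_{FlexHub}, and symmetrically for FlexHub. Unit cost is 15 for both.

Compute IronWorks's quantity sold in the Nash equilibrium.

54

IronWorks's profit: π = (p_{IronWorks} − 15)(96 − 2p_{IronWorks} + p_{FlexHub}).
∂π/∂p_{IronWorks} = 126 − 4p_{IronWorks} + p_{FlexHub} = 0 ⇒ p_{IronWorks} = 31.5 + 0.25p_{FlexHub}.
The game is symmetric, so in equilibrium p_{FlexHub} = p_{IronWorks}: the reaction function gives 0.75p_{IronWorks} = 31.5, hence p_{IronWorks} = 42.
q_{IronWorks} = 96 − 2·42 + 42 = 54.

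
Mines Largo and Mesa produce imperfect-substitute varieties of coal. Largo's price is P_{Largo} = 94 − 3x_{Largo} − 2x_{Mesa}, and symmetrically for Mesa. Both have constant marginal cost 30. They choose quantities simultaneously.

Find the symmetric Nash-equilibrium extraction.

Mine Largo's profit: π = x_{Largo}(94 − 3x_{Largo} − 2x_{Mesa}) − 30x_{Largo}.
∂π/∂x_{Largo} = 64 − 6x_{Largo} − 2x_{Mesa} = 0 ⇒ x_{Largo} = 32/3 − (1/3)x_{Mesa}.
Setting x_{Largo} = x_{Mesa} in the reaction function: x_{Largo} = 32/3 − (1/3)x_{Largo}, so x_{Largo} = (32/3) / (4/3) = 8.

8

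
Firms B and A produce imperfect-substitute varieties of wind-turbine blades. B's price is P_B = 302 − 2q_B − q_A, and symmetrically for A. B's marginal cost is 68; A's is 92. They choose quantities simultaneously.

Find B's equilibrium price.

164.8

Firm B's profit: π = q_B(302 − 2q_B − q_A) − 68q_B.
∂π/∂q_B = 234 − 4q_B − q_A = 0 ⇒ q_B = 58.5 − 0.25q_A.
Similarly q_A = 52.5 − 0.25q_B.
Plugging q_A into B's best response: q_B = 58.5 − 0.25(52.5 − 0.25q_B) ⇒ 0.9375q_B = 45.375, so q_B = 48.4.
Then q_A = 52.5 − 0.25·48.4 = 40.4.
P_B = 302 − 2·48.4 − 40.4 = 164.8.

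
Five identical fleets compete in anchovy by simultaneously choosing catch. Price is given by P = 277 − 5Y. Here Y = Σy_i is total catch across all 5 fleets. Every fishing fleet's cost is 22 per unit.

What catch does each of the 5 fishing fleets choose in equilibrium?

8.5

A representative fishing fleet's profit is π_i = y_i(277 − 5Y) − 22y_i, with Y = y_i + Σ_{j≠i} y_j.
First-order condition: 255 − 10y_i − 5Σ_{j≠i} y_j = 0.
With identical fishing fleets, set every y_j = y: then 255 − 10y − 20y = 0, i.e. y = 255/30 = 8.5.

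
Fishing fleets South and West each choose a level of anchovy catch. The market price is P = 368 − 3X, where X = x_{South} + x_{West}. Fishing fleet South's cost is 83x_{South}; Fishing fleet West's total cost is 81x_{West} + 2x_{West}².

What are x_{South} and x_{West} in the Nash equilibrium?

39, 17

Fishing fleet South's profit: π = x_{South}(368 − 3(x_{South} + x_{West})) − 83x_{South}.
∂π/∂x_{South} = 285 − 6x_{South} − 3x_{West} = 0, so x_{South} = 47.5 − 0.5x_{West}.
For West: ∂π/∂x_{West} = 287 − 10x_{West} − 3x_{South} = 0 ⇒ x_{West} = 28.7 − 0.3x_{South}.
Plugging x_{West} into South's best response: x_{South} = 47.5 − 0.5(28.7 − 0.3x_{South}) ⇒ 0.85x_{South} = 33.15, so x_{South} = 39.
Then x_{West} = 28.7 − 0.3·39 = 17.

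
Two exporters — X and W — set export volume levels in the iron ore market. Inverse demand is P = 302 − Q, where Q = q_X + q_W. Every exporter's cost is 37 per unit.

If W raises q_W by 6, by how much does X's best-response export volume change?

-3

Exporter X's profit: π = q_X(302 − (q_X + q_W)) − 37q_X.
∂π/∂q_X = 265 − 2q_X − q_W = 0, so q_X = 132.5 − 0.5q_W.
The reaction-function slope is −0.5, so a 6-unit rise in q_W moves q_X by −0.5 × 6 = −3. X's best response falls — the actions are strategic substitutes.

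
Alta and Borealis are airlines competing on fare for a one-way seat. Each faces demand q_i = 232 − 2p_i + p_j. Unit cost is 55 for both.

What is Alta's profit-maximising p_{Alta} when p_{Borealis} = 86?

107

Alta's profit: π = (p_{Alta} − 55)(232 − 2p_{Alta} + p_{Borealis}).
∂π/∂p_{Alta} = 342 − 4p_{Alta} + p_{Borealis} = 0 ⇒ p_{Alta} = 85.5 + 0.25p_{Borealis}.
At p_{Borealis} = 86: p_{Alta} = 85.5 + 0.25·86 = 107.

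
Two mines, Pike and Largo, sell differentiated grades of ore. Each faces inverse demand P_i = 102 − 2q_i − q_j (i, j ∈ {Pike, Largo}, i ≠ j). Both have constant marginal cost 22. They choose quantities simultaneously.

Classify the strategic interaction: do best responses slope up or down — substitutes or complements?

strategic substitutes

Mine Pike's profit: π = q_{Pike}(102 − 2q_{Pike} − q_{Largo}) − 22q_{Pike}.
∂π/∂q_{Pike} = 80 − 4q_{Pike} − q_{Largo} = 0 ⇒ q_{Pike} = 20 − 0.25q_{Largo}.
The best-response slope dq_{Pike}/dq_{Largo} = −0.25 < 0: the reaction function is downward-sloping, so the choices are strategic substitutes.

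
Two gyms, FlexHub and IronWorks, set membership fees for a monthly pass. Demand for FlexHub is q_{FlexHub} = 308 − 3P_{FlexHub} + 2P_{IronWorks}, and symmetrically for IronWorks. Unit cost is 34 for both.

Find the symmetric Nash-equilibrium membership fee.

102.5

FlexHub's profit: π = (P_{FlexHub} − 34)(308 − 3P_{FlexHub} + 2P_{IronWorks}).
∂π/∂P_{FlexHub} = 410 − 6P_{FlexHub} + 2P_{IronWorks} = 0 ⇒ P_{FlexHub} = 205/3 + (1/3)P_{IronWorks}.
By symmetry P_{IronWorks} = P_{FlexHub}; substituting into the reaction function, (2/3)P_{FlexHub} = 205/3 and P_{FlexHub} = 102.5.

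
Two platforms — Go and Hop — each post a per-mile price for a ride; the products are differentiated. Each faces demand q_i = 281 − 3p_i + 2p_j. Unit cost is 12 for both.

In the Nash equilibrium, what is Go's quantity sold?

Go's profit: π = (p_{Go} − 12)(281 − 3p_{Go} + 2p_{Hop}).
∂π/∂p_{Go} = 317 − 6p_{Go} + 2p_{Hop} = 0 ⇒ p_{Go} = 317/6 + (1/3)p_{Hop}.
The game is symmetric, so in equilibrium p_{Hop} = p_{Go}: the reaction function gives (2/3)p_{Go} = 317/6, hence p_{Go} = 79.25.
q_{Go} = 281 − 3·79.25 + 2·79.25 = 201.75.

201.75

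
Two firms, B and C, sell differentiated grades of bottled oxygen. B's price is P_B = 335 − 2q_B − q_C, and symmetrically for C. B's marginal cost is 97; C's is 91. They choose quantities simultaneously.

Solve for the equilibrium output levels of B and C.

47.2, 49.2

Firm B's profit: π = q_B(335 − 2q_B − q_C) − 97q_B.
∂π/∂q_B = 238 − 4q_B − q_C = 0 ⇒ q_B = 59.5 − 0.25q_C.
Similarly q_C = 61 − 0.25q_B.
Plugging q_C into B's best response: q_B = 59.5 − 0.25(61 − 0.25q_B) ⇒ 0.9375q_B = 44.25, so q_B = 47.2.
Then q_C = 61 − 0.25·47.2 = 49.2.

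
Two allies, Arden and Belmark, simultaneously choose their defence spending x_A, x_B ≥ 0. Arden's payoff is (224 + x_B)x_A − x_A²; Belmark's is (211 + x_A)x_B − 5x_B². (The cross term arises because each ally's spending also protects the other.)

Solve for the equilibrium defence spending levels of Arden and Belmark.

Expanding Arden's payoff: 224x_A + x_Bx_A − x_A².
∂π/∂x_A = 224 + x_B − 2x_A = 0, so x_A = 112 + 0.5x_B.
Likewise for Belmark: x_B = 21.1 + 0.1x_A.
Substituting the second reaction function into the first: x_A = 112 + 0.5(21.1 + 0.1x_A), which gives 0.95x_A = 122.55 ⇒ x_A = 129.
Then x_B = 21.1 + 0.1·129 = 34.

129, 34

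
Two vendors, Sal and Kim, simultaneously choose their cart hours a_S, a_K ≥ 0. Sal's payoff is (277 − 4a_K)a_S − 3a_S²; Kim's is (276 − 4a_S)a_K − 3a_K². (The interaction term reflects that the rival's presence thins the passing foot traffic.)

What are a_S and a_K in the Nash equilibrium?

27.9, 27.4

Expanding Sal's payoff: 277a_S − 4a_Ka_S − 3a_S².
∂π/∂a_S = 277 − 4a_K − 6a_S = 0, so a_S = 277/6 − (2/3)a_K.
Likewise for Kim: a_K = 46 − (2/3)a_S.
Solving the two reaction functions simultaneously: (1 − (−2/3)(−2/3))a_S = 277/6 − (2/3)·46, so (5/9)a_S = 15.5 and a_S = 27.9.
Then a_K = 46 − (2/3)·27.9 = 27.4.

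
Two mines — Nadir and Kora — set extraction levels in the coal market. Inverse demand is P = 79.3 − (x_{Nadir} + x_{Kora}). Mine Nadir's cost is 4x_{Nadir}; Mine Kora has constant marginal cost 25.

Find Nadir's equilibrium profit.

Mine Nadir's profit: π = x_{Nadir}(79.3 − (x_{Nadir} + x_{Kora})) − 4x_{Nadir}.
∂π/∂x_{Nadir} = 75.3 − 2x_{Nadir} − x_{Kora} = 0, so x_{Nadir} = 37.65 − 0.5x_{Kora}.
By the same steps for Kora: x_{Kora} = 27.15 − 0.5x_{Nadir}.
Plugging x_{Kora} into Nadir's best response: x_{Nadir} = 37.65 − 0.5(27.15 − 0.5x_{Nadir}) ⇒ 0.75x_{Nadir} = 24.075, so x_{Nadir} = 32.1.
Then x_{Kora} = 27.15 − 0.5·32.1 = 11.1.
Price P = 79.3 − 43.2 = 36.1.
Nadir's profit: (36.1 − 4)·32.1 = 1030.41.

1030.41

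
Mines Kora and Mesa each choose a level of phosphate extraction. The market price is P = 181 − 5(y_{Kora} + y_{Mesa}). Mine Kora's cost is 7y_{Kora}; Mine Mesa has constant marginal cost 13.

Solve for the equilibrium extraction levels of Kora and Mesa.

12, 10.8

Mine Kora's profit: π = y_{Kora}(181 − 5(y_{Kora} + y_{Mesa})) − 7y_{Kora}.
∂π/∂y_{Kora} = 174 − 10y_{Kora} − 5y_{Mesa} = 0, so y_{Kora} = 17.4 − 0.5y_{Mesa}.
By the same steps for Mesa: y_{Mesa} = 16.8 − 0.5y_{Kora}.
Plugging y_{Mesa} into Kora's best response: y_{Kora} = 17.4 − 0.5(16.8 − 0.5y_{Kora}) ⇒ 0.75y_{Kora} = 9, so y_{Kora} = 12.
Then y_{Mesa} = 16.8 − 0.5·12 = 10.8.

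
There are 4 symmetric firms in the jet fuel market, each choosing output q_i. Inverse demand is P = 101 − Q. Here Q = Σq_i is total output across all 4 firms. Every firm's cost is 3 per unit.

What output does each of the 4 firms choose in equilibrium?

19.6

A representative firm's profit is π_i = q_i(101 − Q) − 3q_i, with Q = q_i + Σ_{j≠i} q_j.
First-order condition: 98 − 2q_i − Σ_{j≠i} q_j = 0.
In a symmetric equilibrium every firm chooses the same q, so Σ_{j≠i} q_j = 3q. The condition becomes 98 − 5q = 0, giving q = 98/5 = 19.6.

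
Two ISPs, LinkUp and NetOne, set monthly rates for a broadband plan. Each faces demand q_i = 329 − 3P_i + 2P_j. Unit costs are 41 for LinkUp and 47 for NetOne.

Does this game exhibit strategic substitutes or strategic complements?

LinkUp's profit: π = (P_{LinkUp} − 41)(329 − 3P_{LinkUp} + 2P_{NetOne}).
∂π/∂P_{LinkUp} = 452 − 6P_{LinkUp} + 2P_{NetOne} = 0 ⇒ P_{LinkUp} = 226/3 + (1/3)P_{NetOne}.
The best-response slope dP_{LinkUp}/dP_{NetOne} = 1/3 > 0: the reaction function is upward-sloping, so the choices are strategic complements.

strategic complements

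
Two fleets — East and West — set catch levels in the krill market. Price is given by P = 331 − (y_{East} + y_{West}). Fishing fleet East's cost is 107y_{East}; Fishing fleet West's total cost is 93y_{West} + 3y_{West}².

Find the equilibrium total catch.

120.4

Fishing fleet East's profit: π = y_{East}(331 − (y_{East} + y_{West})) − 107y_{East}.
∂π/∂y_{East} = 224 − 2y_{East} − y_{West} = 0, so y_{East} = 112 − 0.5y_{West}.
For West: ∂π/∂y_{West} = 238 − 8y_{West} − y_{East} = 0 ⇒ y_{West} = 29.75 − 0.125y_{East}.
Substituting the second reaction function into the first: y_{East} = 112 − 0.5(29.75 − 0.125y_{East}), which gives 0.9375y_{East} = 97.125 ⇒ y_{East} = 103.6.
Then y_{West} = 29.75 − 0.125·103.6 = 16.8.
Total catch: 103.6 + 16.8 = 120.4.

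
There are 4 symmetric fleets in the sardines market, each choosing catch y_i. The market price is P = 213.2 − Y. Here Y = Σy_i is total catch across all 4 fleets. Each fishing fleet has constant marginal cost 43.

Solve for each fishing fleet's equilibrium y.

A representative fishing fleet's profit is π_i = y_i(213.2 − Y) − 43y_i, with Y = y_i + Σ_{j≠i} y_j.
First-order condition: 170.2 − 2y_i − Σ_{j≠i} y_j = 0.
Imposing symmetry (y_j = y for all j) turns Σ_{j≠i} y_j into 3y, so 170.2 = 5y and y = 34.04.

34.04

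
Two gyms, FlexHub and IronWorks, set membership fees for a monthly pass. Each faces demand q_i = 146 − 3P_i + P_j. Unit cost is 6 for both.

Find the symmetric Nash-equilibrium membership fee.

FlexHub's profit: π = (P_{FlexHub} − 6)(146 − 3P_{FlexHub} + P_{IronWorks}).
∂π/∂P_{FlexHub} = 164 − 6P_{FlexHub} + P_{IronWorks} = 0 ⇒ P_{FlexHub} = 82/3 + (1/6)P_{IronWorks}.
By symmetry P_{IronWorks} = P_{FlexHub}; substituting into the reaction function, (5/6)P_{FlexHub} = 82/3 and P_{FlexHub} = 32.8.

32.8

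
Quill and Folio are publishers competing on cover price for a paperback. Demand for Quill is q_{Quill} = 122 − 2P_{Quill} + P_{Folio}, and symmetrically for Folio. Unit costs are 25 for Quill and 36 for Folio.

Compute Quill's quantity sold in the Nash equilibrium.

67.6

Quill's profit: π = (P_{Quill} − 25)(122 − 2P_{Quill} + P_{Folio}).
∂π/∂P_{Quill} = 172 − 4P_{Quill} + P_{Folio} = 0 ⇒ P_{Quill} = 43 + 0.25P_{Folio}.
Similarly P_{Folio} = 48.5 + 0.25P_{Quill}.
Substituting the second reaction function into the first: P_{Quill} = 43 + 0.25(48.5 + 0.25P_{Quill}), which gives 0.9375P_{Quill} = 55.125 ⇒ P_{Quill} = 58.8.
Then P_{Folio} = 48.5 + 0.25·58.8 = 63.2.
q_{Quill} = 122 − 2·58.8 + 63.2 = 67.6.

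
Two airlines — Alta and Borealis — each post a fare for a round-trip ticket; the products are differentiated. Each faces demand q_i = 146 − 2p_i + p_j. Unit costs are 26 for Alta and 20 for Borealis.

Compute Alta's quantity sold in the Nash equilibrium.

78.4

Alta's profit: π = (p_{Alta} − 26)(146 − 2p_{Alta} + p_{Borealis}).
∂π/∂p_{Alta} = 198 − 4p_{Alta} + p_{Borealis} = 0 ⇒ p_{Alta} = 49.5 + 0.25p_{Borealis}.
Similarly p_{Borealis} = 46.5 + 0.25p_{Alta}.
Plugging p_{Borealis} into Alta's best response: p_{Alta} = 49.5 + 0.25(46.5 + 0.25p_{Alta}) ⇒ 0.9375p_{Alta} = 61.125, so p_{Alta} = 65.2.
Then p_{Borealis} = 46.5 + 0.25·65.2 = 62.8.
q_{Alta} = 146 − 2·65.2 + 62.8 = 78.4.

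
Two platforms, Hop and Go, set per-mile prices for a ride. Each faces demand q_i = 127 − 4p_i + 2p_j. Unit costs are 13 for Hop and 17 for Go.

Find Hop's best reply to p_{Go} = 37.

31.625

Hop's profit: π = (p_{Hop} − 13)(127 − 4p_{Hop} + 2p_{Go}).
∂π/∂p_{Hop} = 179 − 8p_{Hop} + 2p_{Go} = 0 ⇒ p_{Hop} = 22.375 + 0.25p_{Go}.
At p_{Go} = 37: p_{Hop} = 22.375 + 0.25·37 = 31.625.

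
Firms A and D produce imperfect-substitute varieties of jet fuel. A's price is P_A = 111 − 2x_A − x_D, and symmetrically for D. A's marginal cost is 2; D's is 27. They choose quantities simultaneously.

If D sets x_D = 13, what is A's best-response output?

24

Firm A's profit: π = x_A(111 − 2x_A − x_D) − 2x_A.
∂π/∂x_A = 109 − 4x_A − x_D = 0 ⇒ x_A = 27.25 − 0.25x_D.
At x_D = 13: x_A = 27.25 − 0.25·13 = 24.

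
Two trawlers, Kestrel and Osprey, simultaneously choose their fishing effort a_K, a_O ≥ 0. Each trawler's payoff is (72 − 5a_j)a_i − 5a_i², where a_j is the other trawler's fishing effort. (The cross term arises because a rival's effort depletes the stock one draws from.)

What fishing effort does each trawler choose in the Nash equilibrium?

4.8

Kestrel's payoff is (72 − 5a_O)a_K − 5a_K².
∂π/∂a_K = 72 − 5a_O − 10a_K = 0, so a_K = 7.2 − 0.5a_O.
By symmetry a_O = a_K; substituting into the reaction function, 1.5a_K = 7.2 and a_K = 4.8.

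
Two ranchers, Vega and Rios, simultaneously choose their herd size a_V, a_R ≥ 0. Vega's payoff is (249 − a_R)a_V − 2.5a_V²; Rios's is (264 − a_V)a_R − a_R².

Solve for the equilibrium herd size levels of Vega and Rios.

26, 119

Expanding Vega's payoff: 249a_V − a_Ra_V − 2.5a_V².
∂π/∂a_V = 249 − a_R − 5a_V = 0, so a_V = 49.8 − 0.2a_R.
Likewise for Rios: a_R = 132 − 0.5a_V.
Substituting the second reaction function into the first: a_V = 49.8 − 0.2(132 − 0.5a_V), which gives 0.9a_V = 23.4 ⇒ a_V = 26.
Then a_R = 132 − 0.5·26 = 119.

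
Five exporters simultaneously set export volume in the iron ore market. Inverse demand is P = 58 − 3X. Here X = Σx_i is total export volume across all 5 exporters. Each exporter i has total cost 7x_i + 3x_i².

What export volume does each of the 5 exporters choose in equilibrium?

2.125

A representative exporter's profit is π_i = x_i(58 − 3X) − 7x_i − 3x_i², with X = x_i + Σ_{j≠i} x_j.
First-order condition: 51 − 12x_i − 3Σ_{j≠i} x_j = 0.
In a symmetric equilibrium every exporter chooses the same x, so Σ_{j≠i} x_j = 4x. The condition becomes 51 − 24x = 0, giving x = 51/24 = 2.125.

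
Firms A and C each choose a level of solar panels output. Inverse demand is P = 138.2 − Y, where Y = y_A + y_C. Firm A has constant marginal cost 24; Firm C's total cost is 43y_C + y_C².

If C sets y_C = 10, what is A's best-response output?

52.1

Firm A's profit: π = y_A(138.2 − (y_A + y_C)) − 24y_A.
∂π/∂y_A = 114.2 − 2y_A − y_C = 0, so y_A = 57.1 − 0.5y_C.
At y_C = 10: y_A = 57.1 − 0.5·10 = 52.1.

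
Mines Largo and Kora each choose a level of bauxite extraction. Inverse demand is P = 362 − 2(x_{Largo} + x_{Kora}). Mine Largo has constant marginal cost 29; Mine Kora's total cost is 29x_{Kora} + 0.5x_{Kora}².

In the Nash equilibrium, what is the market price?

153.875

Mine Largo's profit: π = x_{Largo}(362 − 2(x_{Largo} + x_{Kora})) − 29x_{Largo}.
∂π/∂x_{Largo} = 333 − 4x_{Largo} − 2x_{Kora} = 0, so x_{Largo} = 83.25 − 0.5x_{Kora}.
For Kora: ∂π/∂x_{Kora} = 333 − 5x_{Kora} − 2x_{Largo} = 0 ⇒ x_{Kora} = 66.6 − 0.4x_{Largo}.
Substituting the second reaction function into the first: x_{Largo} = 83.25 − 0.5(66.6 − 0.4x_{Largo}), which gives 0.8x_{Largo} = 49.95 ⇒ x_{Largo} = 62.4375.
Then x_{Kora} = 66.6 − 0.4·62.4375 = 41.625.
Equilibrium price: P = 362 − 2·104.0625 = 153.875.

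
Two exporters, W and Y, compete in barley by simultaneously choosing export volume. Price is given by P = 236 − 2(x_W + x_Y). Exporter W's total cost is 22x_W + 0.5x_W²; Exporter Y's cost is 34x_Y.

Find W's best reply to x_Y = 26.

Exporter W's profit: π = x_W(236 − 2(x_W + x_Y)) − 22x_W − 0.5x_W².
∂π/∂x_W = 214 − 5x_W − 2x_Y = 0, so x_W = 42.8 − 0.4x_Y.
At x_Y = 26: x_W = 42.8 − 0.4·26 = 32.4.

32.4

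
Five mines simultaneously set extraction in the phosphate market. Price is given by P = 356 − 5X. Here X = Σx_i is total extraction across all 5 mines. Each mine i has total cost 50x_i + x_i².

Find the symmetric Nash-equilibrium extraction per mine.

A representative mine's profit is π_i = x_i(356 − 5X) − 50x_i − x_i², with X = x_i + Σ_{j≠i} x_j.
First-order condition: 306 − 12x_i − 5Σ_{j≠i} x_j = 0.
In a symmetric equilibrium every mine chooses the same x, so Σ_{j≠i} x_j = 4x. The condition becomes 306 − 32x = 0, giving x = 306/32 = 9.5625.

9.5625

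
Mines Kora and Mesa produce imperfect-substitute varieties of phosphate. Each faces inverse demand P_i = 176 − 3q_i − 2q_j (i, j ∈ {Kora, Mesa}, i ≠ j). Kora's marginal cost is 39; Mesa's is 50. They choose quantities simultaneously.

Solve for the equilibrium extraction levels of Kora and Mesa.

Mine Kora's profit: π = q_{Kora}(176 − 3q_{Kora} − 2q_{Mesa}) − 39q_{Kora}.
∂π/∂q_{Kora} = 137 − 6q_{Kora} − 2q_{Mesa} = 0 ⇒ q_{Kora} = 137/6 − (1/3)q_{Mesa}.
Similarly q_{Mesa} = 21 − (1/3)q_{Kora}.
Solving the two reaction functions simultaneously: (1 − (−1/3)(−1/3))q_{Kora} = 137/6 − (1/3)·21, so (8/9)q_{Kora} = 95/6 and q_{Kora} = 17.8125.
Then q_{Mesa} = 21 − (1/3)·17.8125 = 15.0625.

17.8125, 15.0625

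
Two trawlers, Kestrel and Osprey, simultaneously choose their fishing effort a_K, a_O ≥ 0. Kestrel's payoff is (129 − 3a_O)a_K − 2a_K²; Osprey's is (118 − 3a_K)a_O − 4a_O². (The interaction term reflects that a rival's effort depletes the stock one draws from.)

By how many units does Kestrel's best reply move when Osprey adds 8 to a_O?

Expanding Kestrel's payoff: 129a_K − 3a_Oa_K − 2a_K².
∂π/∂a_K = 129 − 3a_O − 4a_K = 0, so a_K = 32.25 − 0.75a_O.
The reaction-function slope is −0.75, so an 8-unit rise in a_O moves a_K by −0.75 × 8 = −6. Kestrel's best response falls — the actions are strategic substitutes.

-6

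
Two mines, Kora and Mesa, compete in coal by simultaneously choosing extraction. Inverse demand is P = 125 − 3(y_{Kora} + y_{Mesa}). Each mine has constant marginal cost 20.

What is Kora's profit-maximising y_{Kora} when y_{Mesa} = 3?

16

Mine Kora's profit: π = y_{Kora}(125 − 3(y_{Kora} + y_{Mesa})) − 20y_{Kora}.
∂π/∂y_{Kora} = 105 − 6y_{Kora} − 3y_{Mesa} = 0, so y_{Kora} = 17.5 − 0.5y_{Mesa}.
At y_{Mesa} = 3: y_{Kora} = 17.5 − 0.5·3 = 16.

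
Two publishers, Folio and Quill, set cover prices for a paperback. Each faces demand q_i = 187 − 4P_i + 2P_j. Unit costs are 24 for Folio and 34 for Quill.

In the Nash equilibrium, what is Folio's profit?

Folio's profit: π = (P_{Folio} − 24)(187 − 4P_{Folio} + 2P_{Quill}).
∂π/∂P_{Folio} = 283 − 8P_{Folio} + 2P_{Quill} = 0 ⇒ P_{Folio} = 35.375 + 0.25P_{Quill}.
Similarly P_{Quill} = 40.375 + 0.25P_{Folio}.
Substituting the second reaction function into the first: P_{Folio} = 35.375 + 0.25(40.375 + 0.25P_{Folio}), which gives 0.9375P_{Folio} = 1455/32 ⇒ P_{Folio} = 48.5.
Then P_{Quill} = 40.375 + 0.25·48.5 = 52.5.
q_{Folio} = 187 − 4·48.5 + 2·52.5 = 98.
Profit = (48.5 − 24)·98 = 2401.

2401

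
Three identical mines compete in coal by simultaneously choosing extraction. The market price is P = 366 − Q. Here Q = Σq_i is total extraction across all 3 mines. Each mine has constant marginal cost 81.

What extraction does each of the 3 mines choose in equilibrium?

A representative mine's profit is π_i = q_i(366 − Q) − 81q_i, with Q = q_i + Σ_{j≠i} q_j.
First-order condition: 285 − 2q_i − Σ_{j≠i} q_j = 0.
In a symmetric equilibrium every mine chooses the same q, so Σ_{j≠i} q_j = 2q. The condition becomes 285 − 4q = 0, giving q = 285/4 = 71.25.

71.25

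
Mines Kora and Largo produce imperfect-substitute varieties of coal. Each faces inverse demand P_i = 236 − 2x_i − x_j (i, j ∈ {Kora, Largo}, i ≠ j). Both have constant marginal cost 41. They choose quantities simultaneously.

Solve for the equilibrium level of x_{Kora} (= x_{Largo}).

Mine Kora's profit: π = x_{Kora}(236 − 2x_{Kora} − x_{Largo}) − 41x_{Kora}.
∂π/∂x_{Kora} = 195 − 4x_{Kora} − x_{Largo} = 0 ⇒ x_{Kora} = 48.75 − 0.25x_{Largo}.
By symmetry x_{Largo} = x_{Kora}; substituting into the reaction function, 1.25x_{Kora} = 48.75 and x_{Kora} = 39.

39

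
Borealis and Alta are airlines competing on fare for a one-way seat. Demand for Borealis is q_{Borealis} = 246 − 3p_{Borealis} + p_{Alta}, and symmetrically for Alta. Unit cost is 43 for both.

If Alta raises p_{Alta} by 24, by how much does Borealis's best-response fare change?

4

Borealis's profit: π = (p_{Borealis} − 43)(246 − 3p_{Borealis} + p_{Alta}).
∂π/∂p_{Borealis} = 375 − 6p_{Borealis} + p_{Alta} = 0 ⇒ p_{Borealis} = 62.5 + (1/6)p_{Alta}.
The reaction-function slope is 1/6, so a 24-unit rise in p_{Alta} moves p_{Borealis} by 1/6 × 24 = 4. Borealis's best response rises — the actions are strategic complements.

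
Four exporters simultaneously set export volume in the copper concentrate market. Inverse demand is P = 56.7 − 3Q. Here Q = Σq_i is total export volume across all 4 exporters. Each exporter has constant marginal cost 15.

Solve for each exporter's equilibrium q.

A representative exporter's profit is π_i = q_i(56.7 − 3Q) − 15q_i, with Q = q_i + Σ_{j≠i} q_j.
First-order condition: 41.7 − 6q_i − 3Σ_{j≠i} q_j = 0.
With identical exporters, set every q_j = q: then 41.7 − 6q − 9q = 0, i.e. q = 41.7/15 = 2.78.

2.78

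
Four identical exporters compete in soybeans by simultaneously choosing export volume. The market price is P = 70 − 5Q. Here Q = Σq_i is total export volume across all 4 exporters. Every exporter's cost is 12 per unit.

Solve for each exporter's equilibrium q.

2.32

A representative exporter's profit is π_i = q_i(70 − 5Q) − 12q_i, with Q = q_i + Σ_{j≠i} q_j.
First-order condition: 58 − 10q_i − 5Σ_{j≠i} q_j = 0.
In a symmetric equilibrium every exporter chooses the same q, so Σ_{j≠i} q_j = 3q. The condition becomes 58 − 25q = 0, giving q = 58/25 = 2.32.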